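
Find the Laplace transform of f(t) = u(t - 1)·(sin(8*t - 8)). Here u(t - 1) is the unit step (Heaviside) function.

By the second shifting theorem, L{u(t - c)·g(t - c)} = e^(-cs)·G(s) with c = 1 and G(s) = L{g(t)}.
L{sin(8t)} = 8/(s^2 + 64).

8*exp(-s)/(s^2 + 64)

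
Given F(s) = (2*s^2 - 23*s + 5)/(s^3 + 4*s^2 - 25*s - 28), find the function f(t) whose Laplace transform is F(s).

f(t) = -exp(4*t) - exp(-t) + 4*exp(-7*t)

Factor the denominator: s^3 + 4*s^2 - 25*s - 28 = (s - 4)*(s + 1)*(s + 7).
Partial fraction decomposition gives [-1/(s - 4)] + [-1/(s + 1)] + [4/(s + 7)].
Invert each term: -1/(s - 4) ↔ -e^(4t); -1/(s + 1) ↔ -e^(-t); 4/(s + 7) ↔ 4e^(-7t).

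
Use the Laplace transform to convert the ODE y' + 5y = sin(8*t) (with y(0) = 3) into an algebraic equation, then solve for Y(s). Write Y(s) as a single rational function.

Laplace-transform each side.
With L{y'} = sY - y(0) = sY - 3: the LHS transforms to (s + 5)Y - (3).
The right side is L{sin(8*t)} = 8/(s^2 + 64).
So (s + 5)Y = 8/(s^2 + 64) + (3).
Isolate Y and clear denominators.

Y(s) = (3*s^2 + 200)/(s^3 + 5*s^2 + 64*s + 320)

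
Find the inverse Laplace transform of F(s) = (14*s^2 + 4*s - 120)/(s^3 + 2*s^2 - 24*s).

3*exp(4*t) + 5 + 6*exp(-6*t)

Factor the denominator: s^3 + 2*s^2 - 24*s = s*(s - 4)*(s + 6).
Partial fraction decomposition gives [5/s] + [6/(s + 6)] + [3/(s - 4)].
Invert each term: 5/(s - 0) ↔ 5e^(0t); 6/(s + 6) ↔ 6e^(-6t); 3/(s - 4) ↔ 3e^(4t).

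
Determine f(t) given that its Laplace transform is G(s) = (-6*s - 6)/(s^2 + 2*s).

f(t) = -6*exp(-t)*cosh(t)

Rewrite the denominator: s^2 + 2*s = (s + 1)^2 - 1.
The form in (s + 1) signals a first-shifting-theorem factor e^(-t).
Since L{cosh(t)} = s/(s^2 - 1), the inverse is e^(-t)*cosh(t), scaled by -6.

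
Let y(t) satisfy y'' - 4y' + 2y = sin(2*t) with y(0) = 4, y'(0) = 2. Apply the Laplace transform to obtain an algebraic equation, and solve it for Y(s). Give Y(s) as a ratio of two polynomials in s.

Laplace-transform each side.
With L{y''} = s^2 Y - s·y(0) - y'(0) and L{y'} = sY - y(0), with y(0) = 4, y'(0) = 2: the LHS transforms to (s^2 - 4*s + 2)Y - (4*s - 14).
The right side is L{sin(2*t)} = 2/(s^2 + 4).
So (s^2 - 4*s + 2)Y = 2/(s^2 + 4) + (4*s - 14).
Divide through and combine into a single rational function.

Y(s) = (4*s^3 - 14*s^2 + 16*s - 54)/(s^4 - 4*s^3 + 6*s^2 - 16*s + 8)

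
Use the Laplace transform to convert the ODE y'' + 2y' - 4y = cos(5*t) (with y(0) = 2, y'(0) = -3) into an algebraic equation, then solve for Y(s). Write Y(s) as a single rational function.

Take the Laplace transform of both sides.
Using L{y''} = s^2 Y - s·y(0) - y'(0) and L{y'} = sY - y(0), with y(0) = 2, y'(0) = -3, the left side becomes (s^2 + 2*s - 4)Y - (2*s + 1).
The right side is L{cos(5*t)} = s/(s^2 + 25).
So (s^2 + 2*s - 4)Y = s/(s^2 + 25) + (2*s + 1).
Solve for Y(s) and write it as one ratio of polynomials.

Y(s) = (2*s^3 + s^2 + 51*s + 25)/(s^4 + 2*s^3 + 21*s^2 + 50*s - 100)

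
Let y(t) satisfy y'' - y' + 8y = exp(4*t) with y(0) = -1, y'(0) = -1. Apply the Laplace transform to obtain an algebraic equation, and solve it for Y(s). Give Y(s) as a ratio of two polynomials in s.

Y(s) = (-s^2 + 4*s + 1)/(s^3 - 5*s^2 + 12*s - 32)

Apply the Laplace transform to the equation.
The derivative rules (L{y''} = s^2 Y - s·y(0) - y'(0) and L{y'} = sY - y(0), with y(0) = -1, y'(0) = -1) turn the left side into (s^2 - s + 8)Y - (-s).
The right side is L{exp(4*t)} = 1/(s - 4).
So (s^2 - s + 8)Y = 1/(s - 4) + (-s).
Solve for Y(s) and write it as one ratio of polynomials.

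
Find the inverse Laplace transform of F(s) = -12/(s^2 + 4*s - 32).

-2*exp(-2*t)*sinh(6*t)

Rewrite the denominator: s^2 + 4*s - 32 = (s + 2)^2 - 36.
The form in (s + 2) signals a first-shifting-theorem factor e^(-2t).
Since L{sinh(6t)} = 6/(s^2 - 36), the inverse is e^(-2*t)*sinh(6*t), scaled by -2.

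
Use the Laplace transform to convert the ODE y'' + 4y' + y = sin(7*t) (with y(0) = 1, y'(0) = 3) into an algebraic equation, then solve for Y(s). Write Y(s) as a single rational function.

Y(s) = (s^3 + 7*s^2 + 49*s + 350)/(s^4 + 4*s^3 + 50*s^2 + 196*s + 49)

Apply the Laplace transform to the equation.
The derivative rules (L{y''} = s^2 Y - s·y(0) - y'(0) and L{y'} = sY - y(0), with y(0) = 1, y'(0) = 3) turn the left side into (s^2 + 4*s + 1)Y - (s + 7).
The right side is L{sin(7*t)} = 7/(s^2 + 49).
So (s^2 + 4*s + 1)Y = 7/(s^2 + 49) + (s + 7).
Isolate Y and clear denominators.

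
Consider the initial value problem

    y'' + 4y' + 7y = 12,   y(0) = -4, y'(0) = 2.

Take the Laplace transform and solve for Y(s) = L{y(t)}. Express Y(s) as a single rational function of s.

Y(s) = (-4*s^2 - 14*s + 12)/(s^3 + 4*s^2 + 7*s)

Take the Laplace transform of both sides.
With L{y''} = s^2 Y - s·y(0) - y'(0) and L{y'} = sY - y(0), with y(0) = -4, y'(0) = 2: the LHS transforms to (s^2 + 4*s + 7)Y - (-4*s - 14).
The right side is L{12} = 12/s.
So (s^2 + 4*s + 7)Y = 12/s + (-4*s - 14).
Solve for Y(s) and write it as one ratio of polynomials.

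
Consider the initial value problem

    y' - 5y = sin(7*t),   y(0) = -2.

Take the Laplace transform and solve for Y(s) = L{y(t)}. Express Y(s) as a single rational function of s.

Y(s) = (-2*s^2 - 91)/(s^3 - 5*s^2 + 49*s - 245)

Transform both sides with L{·}.
The derivative rules (L{y'} = sY - y(0) = sY - (-2)) turn the left side into (s - 5)Y - (-2).
The right side is L{sin(7*t)} = 7/(s^2 + 49).
So (s - 5)Y = 7/(s^2 + 49) + (-2).
Isolate Y and clear denominators.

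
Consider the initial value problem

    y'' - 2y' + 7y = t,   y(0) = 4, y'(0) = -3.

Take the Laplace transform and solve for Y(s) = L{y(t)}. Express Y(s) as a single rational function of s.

Laplace-transform each side.
With L{y''} = s^2 Y - s·y(0) - y'(0) and L{y'} = sY - y(0), with y(0) = 4, y'(0) = -3: the LHS transforms to (s^2 - 2*s + 7)Y - (4*s - 11).
The right side is L{t} = s^(-2).
So (s^2 - 2*s + 7)Y = s^(-2) + (4*s - 11).
Divide through and combine into a single rational function.

Y(s) = (4*s^3 - 11*s^2 + 1)/(s^4 - 2*s^3 + 7*s^2)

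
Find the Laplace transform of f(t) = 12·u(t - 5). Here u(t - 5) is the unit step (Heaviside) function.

12*exp(-5*s)/s

By the second shifting theorem, L{u(t - c)·g(t - c)} = e^(-cs)·G(s) with c = 5 and G(s) = L{g(t)}.
L{12} = 12/s.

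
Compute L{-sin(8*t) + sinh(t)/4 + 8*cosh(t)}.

8*s/(s^2 - 1) - 8/(s^2 + 64) + 1/(4*(s^2 - 1))

By linearity of the Laplace transform, transform each term separately.
(8)·[L{cosh(t)} = s/(s^2 - 1)]; (1/4)·[L{sinh(t)} = 1/(s^2 - 1)]; (-1)·[L{sin(8t)} = 8/(s^2 + 64)].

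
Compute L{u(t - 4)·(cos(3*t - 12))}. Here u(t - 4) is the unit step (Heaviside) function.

By the second shifting theorem, L{u(t - c)·g(t - c)} = e^(-cs)·G(s) with c = 4 and G(s) = L{g(t)}.
L{cos(3t)} = s/(s^2 + 9).

s*exp(-4*s)/(s^2 + 9)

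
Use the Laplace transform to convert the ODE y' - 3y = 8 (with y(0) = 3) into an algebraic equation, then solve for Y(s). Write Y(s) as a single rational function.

Transform both sides with L{·}.
The derivative rules (L{y'} = sY - y(0) = sY - 3) turn the left side into (s - 3)Y - (3).
The right side is L{8} = 8/s.
So (s - 3)Y = 8/s + (3).
Solve for Y(s) and write it as one ratio of polynomials.

Y(s) = (3*s + 8)/(s^2 - 3*s)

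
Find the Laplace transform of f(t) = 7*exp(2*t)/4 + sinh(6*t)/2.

3/(s^2 - 36) + 7/(4*(s - 2))

The transform is linear, so treat each term independently.
(7/4)·[L{e^(2t)} = 1/(s - 2)]; (1/2)·[L{sinh(6t)} = 6/(s^2 - 36)].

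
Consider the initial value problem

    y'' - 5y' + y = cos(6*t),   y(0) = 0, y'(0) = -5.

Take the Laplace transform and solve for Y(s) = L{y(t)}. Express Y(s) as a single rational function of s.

Y(s) = (-5*s^2 + s - 180)/(s^4 - 5*s^3 + 37*s^2 - 180*s + 36)

Take the Laplace transform of both sides.
The derivative rules (L{y''} = s^2 Y - s·y(0) - y'(0) and L{y'} = sY - y(0), with y(0) = 0, y'(0) = -5) turn the left side into (s^2 - 5*s + 1)Y - (-5).
The right side is L{cos(6*t)} = s/(s^2 + 36).
So (s^2 - 5*s + 1)Y = s/(s^2 + 36) + (-5).
Divide through and combine into a single rational function.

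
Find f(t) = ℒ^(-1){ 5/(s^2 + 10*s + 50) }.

Rewrite the denominator: s^2 + 10*s + 50 = (s + 5)^2 + 25.
The form in (s + 5) signals a first-shifting-theorem factor e^(-5t).
Since L{sin(5t)} = 5/(s^2 + 25), the inverse is exp(-5*t)*sin(5*t).

f(t) = exp(-5*t)*sin(5*t)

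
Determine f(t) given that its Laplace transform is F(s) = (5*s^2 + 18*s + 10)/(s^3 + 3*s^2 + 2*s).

Factor the denominator: s^3 + 3*s^2 + 2*s = s*(s + 1)*(s + 2).
Partial fraction decomposition gives [3/(s + 1)] + [-3/(s + 2)] + [5/s].
Invert each term: 3/(s + 1) ↔ 3e^(-t); -3/(s + 2) ↔ -3e^(-2t); 5/(s - 0) ↔ 5e^(0t).

f(t) = 5 + 3*exp(-t) - 3*exp(-2*t)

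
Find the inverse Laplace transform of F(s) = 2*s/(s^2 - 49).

Since L{cosh(7t)} = s/(s^2 - 49), the inverse is cosh(7*t), scaled by 2.

2*cosh(7*t)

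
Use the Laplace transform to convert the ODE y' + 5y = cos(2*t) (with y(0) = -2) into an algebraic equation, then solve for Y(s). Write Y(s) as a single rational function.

Y(s) = (-2*s^2 + s - 8)/(s^3 + 5*s^2 + 4*s + 20)

Apply the Laplace transform to the equation.
Using L{y'} = sY - y(0) = sY - (-2), the left side becomes (s + 5)Y - (-2).
The right side is L{cos(2*t)} = s/(s^2 + 4).
So (s + 5)Y = s/(s^2 + 4) + (-2).
Isolate Y and clear denominators.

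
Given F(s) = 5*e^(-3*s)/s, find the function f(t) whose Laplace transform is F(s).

The factor e^(-3s) signals a time shift by c = 3 (second shifting theorem).
L{5} = 5/s, so L^-1{5/s} = 5.
Hence the inverse is u(t - 3) times that function evaluated at t - 3.

f(t) = Heaviside(t - 3)*(5)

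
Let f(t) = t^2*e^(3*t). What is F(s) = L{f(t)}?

F(s) = 2/(s - 3)^3

L{e^(3t)} = 1/(s - 3).
Then apply L{t^2·g(t)} = (-1)^2 d^2/ds^2[G(s)] with G(s) = 1/(s - 3):
differentiating 2 times and applying the sign gives 2/(s - 3)^3.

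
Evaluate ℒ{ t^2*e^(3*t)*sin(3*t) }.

L{sin(3t)} = 3/(s^2 + 9).
Multiplying by e^(3t) shifts s → s - 3, so L{e^(3*t)*sin(3*t)} = 3/((s - 3)^2 + 9).
Then apply L{t^2·g(t)} = (-1)^2 d^2/ds^2[G(s)] with G(s) = 3/((s - 3)^2 + 9):
differentiating 2 times and applying the sign gives 18*(s^2 - 6*s + 6)/(s^2 - 6*s + 18)^3.

18*(s^2 - 6*s + 6)/(s^2 - 6*s + 18)^3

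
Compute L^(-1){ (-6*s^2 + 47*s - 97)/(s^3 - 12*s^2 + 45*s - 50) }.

Factor the denominator: s^3 - 12*s^2 + 45*s - 50 = (s - 5)^2*(s - 2).
Partial fraction decomposition gives [-3/(s - 5)] + [-4/(s - 5)^2] + [-3/(s - 2)].
Invert each term: -3/(s - 5) ↔ -3e^(5t); -4/(s - 5)^2 ↔ -4t·e^(5t); -3/(s - 2) ↔ -3e^(2t).

-4*t*exp(5*t) - 3*exp(5*t) - 3*exp(2*t)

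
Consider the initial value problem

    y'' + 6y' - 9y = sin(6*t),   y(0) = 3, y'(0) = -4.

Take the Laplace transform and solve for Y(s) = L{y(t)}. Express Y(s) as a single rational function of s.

Y(s) = (3*s^3 + 14*s^2 + 108*s + 510)/(s^4 + 6*s^3 + 27*s^2 + 216*s - 324)

Apply the Laplace transform to the equation.
Using L{y''} = s^2 Y - s·y(0) - y'(0) and L{y'} = sY - y(0), with y(0) = 3, y'(0) = -4, the left side becomes (s^2 + 6*s - 9)Y - (3*s + 14).
The right side is L{sin(6*t)} = 6/(s^2 + 36).
So (s^2 + 6*s - 9)Y = 6/(s^2 + 36) + (3*s + 14).
Isolate Y and clear denominators.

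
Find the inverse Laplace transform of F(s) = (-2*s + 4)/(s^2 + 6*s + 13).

5*exp(-3*t)*sin(2*t) - 2*exp(-3*t)*cos(2*t)

Complete the square in the denominator: s^2 + 6*s + 13 = (s + 3)^2 + 2^2.
Split the numerator to match: -2*s + 4 = -2·(s + 3) + 5·2.
Invert each term: -2·(s + 3)/((s + 3)^2 + 4) ↔ -2e^(-3t)cos(2t); 5·2/((s + 3)^2 + 4) ↔ 5e^(-3t)sin(2t).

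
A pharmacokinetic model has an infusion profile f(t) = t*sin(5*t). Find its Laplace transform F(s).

F(s) = 10*s/(s^2 + 25)^2

L{sin(5t)} = 5/(s^2 + 25).
Then apply L{t·g(t)} = -d/ds[G(s)] with G(s) = 5/(s^2 + 25):
differentiating 1 time and applying the sign gives 10*s/(s^2 + 25)^2.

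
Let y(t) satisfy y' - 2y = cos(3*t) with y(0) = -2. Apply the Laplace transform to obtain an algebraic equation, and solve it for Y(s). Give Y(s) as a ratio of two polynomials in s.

Y(s) = (-2*s^2 + s - 18)/(s^3 - 2*s^2 + 9*s - 18)

Take the Laplace transform of both sides.
Using L{y'} = sY - y(0) = sY - (-2), the left side becomes (s - 2)Y - (-2).
The right side is L{cos(3*t)} = s/(s^2 + 9).
So (s - 2)Y = s/(s^2 + 9) + (-2).
Divide through and combine into a single rational function.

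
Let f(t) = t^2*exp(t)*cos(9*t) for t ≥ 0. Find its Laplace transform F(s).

L{cos(9t)} = s/(s^2 + 81).
Multiplying by e^(t) shifts s → s - 1, so L{exp(t)*cos(9*t)} = (s - 1)/((s - 1)^2 + 81).
Then apply L{t^2·g(t)} = (-1)^2 d^2/ds^2[G(s)] with G(s) = (s - 1)/((s - 1)^2 + 81):
differentiating 2 times and applying the sign gives 2*(s - 1)*(s^2 - 2*s - 242)/(s^2 - 2*s + 82)^3.

F(s) = 2*(s - 1)*(s^2 - 2*s - 242)/(s^2 - 2*s + 82)^3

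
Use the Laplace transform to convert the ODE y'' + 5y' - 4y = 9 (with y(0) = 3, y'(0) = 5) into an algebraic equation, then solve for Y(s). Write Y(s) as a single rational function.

Y(s) = (3*s^2 + 20*s + 9)/(s^3 + 5*s^2 - 4*s)

Transform both sides with L{·}.
The derivative rules (L{y''} = s^2 Y - s·y(0) - y'(0) and L{y'} = sY - y(0), with y(0) = 3, y'(0) = 5) turn the left side into (s^2 + 5*s - 4)Y - (3*s + 20).
The right side is L{9} = 9/s.
So (s^2 + 5*s - 4)Y = 9/s + (3*s + 20).
Solve for Y(s) and write it as one ratio of polynomials.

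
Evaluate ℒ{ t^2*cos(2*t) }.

2*s*(s^2 - 12)/(s^2 + 4)^3

L{cos(2t)} = s/(s^2 + 4).
Then apply L{t^2·g(t)} = (-1)^2 d^2/ds^2[H(s)] with H(s) = s/(s^2 + 4):
differentiating 2 times and applying the sign gives 2*s*(s^2 - 12)/(s^2 + 4)^3.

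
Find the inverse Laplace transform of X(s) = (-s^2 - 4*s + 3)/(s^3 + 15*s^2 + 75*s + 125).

Factor the denominator: s^3 + 15*s^2 + 75*s + 125 = (s + 5)^3.
Partial fraction decomposition gives [-1/(s + 5)] + [6/(s + 5)^2] + [-2/(s + 5)^3].
Invert each term: -1/(s + 5) ↔ -e^(-5t); 6/(s + 5)^2 ↔ 6t·e^(-5t); -2/(s + 5)^3 ↔ (-1)t^2·e^(-5t).

-t^2*exp(-5*t) + 6*t*exp(-5*t) - exp(-5*t)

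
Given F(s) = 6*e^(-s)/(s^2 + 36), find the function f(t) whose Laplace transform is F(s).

f(t) = Heaviside(t - 1)*(sin(6*t - 6))

The factor e^(-s) signals a time shift by c = 1 (second shifting theorem).
L{sin(6t)} = 6/(s^2 + 36), so L^-1{6/(s^2 + 36)} = sin(6*t).
Hence the inverse is u(t - 1) times that function evaluated at t - 1.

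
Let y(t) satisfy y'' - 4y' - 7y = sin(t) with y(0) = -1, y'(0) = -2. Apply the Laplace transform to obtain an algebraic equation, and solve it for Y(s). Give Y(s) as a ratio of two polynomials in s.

Y(s) = (-s^3 + 2*s^2 - s + 3)/(s^4 - 4*s^3 - 6*s^2 - 4*s - 7)

Laplace-transform each side.
The derivative rules (L{y''} = s^2 Y - s·y(0) - y'(0) and L{y'} = sY - y(0), with y(0) = -1, y'(0) = -2) turn the left side into (s^2 - 4*s - 7)Y - (-s + 2).
The right side is L{sin(t)} = 1/(s^2 + 1).
So (s^2 - 4*s - 7)Y = 1/(s^2 + 1) + (-s + 2).
Divide through and combine into a single rational function.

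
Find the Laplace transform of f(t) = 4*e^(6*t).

L{4} = 4/s.
By the first shifting theorem, multiplying by e^(6t) replaces s with s - 6.

4/(s - 6)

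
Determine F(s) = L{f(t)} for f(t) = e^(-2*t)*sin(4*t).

L{sin(4t)} = 4/(s^2 + 16).
By the first shifting theorem, multiplying by e^(-2t) replaces s with s + 2.

F(s) = 4/((s + 2)^2 + 16)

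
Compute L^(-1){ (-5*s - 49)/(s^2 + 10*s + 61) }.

Complete the square in the denominator: s^2 + 10*s + 61 = (s + 5)^2 + 6^2.
Split the numerator to match: -5*s - 49 = -5·(s + 5) - 4·6.
Invert each term: -5·(s + 5)/((s + 5)^2 + 36) ↔ -5e^(-5t)cos(6t); -4·6/((s + 5)^2 + 36) ↔ -4e^(-5t)sin(6t).

-4*exp(-5*t)*sin(6*t) - 5*exp(-5*t)*cos(6*t)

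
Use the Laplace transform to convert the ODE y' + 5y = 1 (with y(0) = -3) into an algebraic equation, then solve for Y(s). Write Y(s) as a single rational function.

Y(s) = (-3*s + 1)/(s^2 + 5*s)

Apply the Laplace transform to the equation.
The derivative rules (L{y'} = sY - y(0) = sY - (-3)) turn the left side into (s + 5)Y - (-3).
The right side is L{1} = 1/s.
So (s + 5)Y = 1/s + (-3).
Isolate Y and clear denominators.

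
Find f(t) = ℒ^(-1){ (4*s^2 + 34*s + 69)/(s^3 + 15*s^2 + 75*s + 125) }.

f(t) = -t^2*exp(-5*t)/2 - 6*t*exp(-5*t) + 4*exp(-5*t)

Factor the denominator: s^3 + 15*s^2 + 75*s + 125 = (s + 5)^3.
Partial fraction decomposition gives [4/(s + 5)] + [-6/(s + 5)^2] + [-1/(s + 5)^3].
Invert each term: 4/(s + 5) ↔ 4e^(-5t); -6/(s + 5)^2 ↔ -6t·e^(-5t); -1/(s + 5)^3 ↔ (-1/2)t^2·e^(-5t).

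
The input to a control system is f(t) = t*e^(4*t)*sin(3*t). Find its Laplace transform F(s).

L{sin(3t)} = 3/(s^2 + 9).
Multiplying by e^(4t) shifts s → s - 4, so L{e^(4*t)*sin(3*t)} = 3/((s - 4)^2 + 9).
Then apply L{t·g(t)} = -d/ds[G(s)] with G(s) = 3/((s - 4)^2 + 9):
differentiating 1 time and applying the sign gives 6*(s - 4)/(s^2 - 8*s + 25)^2.

F(s) = 6*(s - 4)/(s^2 - 8*s + 25)^2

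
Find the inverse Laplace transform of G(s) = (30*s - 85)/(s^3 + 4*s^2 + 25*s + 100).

2*sin(5*t) + 5*cos(5*t) - 5*exp(-4*t)

Factor the denominator: s^3 + 4*s^2 + 25*s + 100 = (s + 4)*(s^2 + 25).
Partial fraction decomposition gives [-5/(s + 4)] + [5*s/(s^2 + 25)] + [10/(s^2 + 25)].
Invert each term: -5/(s + 4) ↔ -5e^(-4t); 5·s/(s^2 + 25) ↔ 5cos(5t); 2·5/(s^2 + 25) ↔ 2sin(5t).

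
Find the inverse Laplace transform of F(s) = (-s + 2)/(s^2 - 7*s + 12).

-2*exp(4*t) + exp(3*t)

Factor the denominator: s^2 - 7*s + 12 = (s - 4)*(s - 3).
Partial fraction decomposition gives [1/(s - 3)] + [-2/(s - 4)].
Invert each term: 1/(s - 3) ↔ e^(3t); -2/(s - 4) ↔ -2e^(4t).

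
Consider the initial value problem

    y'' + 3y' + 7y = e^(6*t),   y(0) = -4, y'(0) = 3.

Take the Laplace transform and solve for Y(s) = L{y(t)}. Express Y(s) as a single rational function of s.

Y(s) = (-4*s^2 + 15*s + 55)/(s^3 - 3*s^2 - 11*s - 42)

Take the Laplace transform of both sides.
With L{y''} = s^2 Y - s·y(0) - y'(0) and L{y'} = sY - y(0), with y(0) = -4, y'(0) = 3: the LHS transforms to (s^2 + 3*s + 7)Y - (-4*s - 9).
The right side is L{e^(6*t)} = 1/(s - 6).
So (s^2 + 3*s + 7)Y = 1/(s - 6) + (-4*s - 9).
Isolate Y and clear denominators.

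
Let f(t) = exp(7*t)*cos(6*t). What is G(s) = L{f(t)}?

L{cos(6t)} = s/(s^2 + 36).
By the first shifting theorem, multiplying by e^(7t) replaces s with s - 7.

G(s) = (s - 7)/((s - 7)^2 + 36)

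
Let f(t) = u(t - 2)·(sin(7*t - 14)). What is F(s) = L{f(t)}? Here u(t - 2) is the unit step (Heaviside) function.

By the second shifting theorem, L{u(t - c)·g(t - c)} = e^(-cs)·G(s) with c = 2 and G(s) = L{g(t)}.
L{sin(7t)} = 7/(s^2 + 49).

F(s) = 7*exp(-2*s)/(s^2 + 49)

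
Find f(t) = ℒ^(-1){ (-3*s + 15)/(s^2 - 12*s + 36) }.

f(t) = -3*t*exp(6*t) - 3*exp(6*t)

Factor the denominator: s^2 - 12*s + 36 = (s - 6)^2.
Partial fraction decomposition gives [-3/(s - 6)] + [-3/(s - 6)^2].
Invert each term: -3/(s - 6) ↔ -3e^(6t); -3/(s - 6)^2 ↔ -3t·e^(6t).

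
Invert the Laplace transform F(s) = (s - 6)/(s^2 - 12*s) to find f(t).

f(t) = exp(6*t)*cosh(6*t)

Rewrite the denominator: s^2 - 12*s = (s - 6)^2 - 36.
The form in (s - 6) signals a first-shifting-theorem factor e^(6t).
Since L{cosh(6t)} = s/(s^2 - 36), the inverse is e^(6*t)*cosh(6*t).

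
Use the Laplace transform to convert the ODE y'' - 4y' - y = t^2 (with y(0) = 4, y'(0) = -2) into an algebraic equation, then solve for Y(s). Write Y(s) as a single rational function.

Laplace-transform each side.
Using L{y''} = s^2 Y - s·y(0) - y'(0) and L{y'} = sY - y(0), with y(0) = 4, y'(0) = -2, the left side becomes (s^2 - 4*s - 1)Y - (4*s - 18).
The right side is L{t^2} = 2/s^3.
So (s^2 - 4*s - 1)Y = 2/s^3 + (4*s - 18).
Isolate Y and clear denominators.

Y(s) = (4*s^4 - 18*s^3 + 2)/(s^5 - 4*s^4 - s^3)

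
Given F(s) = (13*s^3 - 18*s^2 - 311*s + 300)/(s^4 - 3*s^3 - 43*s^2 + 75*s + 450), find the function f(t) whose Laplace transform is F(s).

Factor the denominator: s^4 - 3*s^3 - 43*s^2 + 75*s + 450 = (s - 6)*(s - 5)*(s + 3)*(s + 5).
Partial fraction decomposition gives [5/(s + 3)] + [6/(s - 6)] + [1/(s - 5)] + [1/(s + 5)].
Invert each term: 5/(s + 3) ↔ 5e^(-3t); 6/(s - 6) ↔ 6e^(6t); 1/(s - 5) ↔ e^(5t); 1/(s + 5) ↔ e^(-5t).

f(t) = 6*exp(6*t) + exp(5*t) + 5*exp(-3*t) + exp(-5*t)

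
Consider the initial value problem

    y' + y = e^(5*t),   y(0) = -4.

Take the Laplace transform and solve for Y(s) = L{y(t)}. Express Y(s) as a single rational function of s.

Y(s) = (-4*s + 21)/(s^2 - 4*s - 5)

Take the Laplace transform of both sides.
With L{y'} = sY - y(0) = sY - (-4): the LHS transforms to (s + 1)Y - (-4).
The right side is L{e^(5*t)} = 1/(s - 5).
So (s + 1)Y = 1/(s - 5) + (-4).
Divide through and combine into a single rational function.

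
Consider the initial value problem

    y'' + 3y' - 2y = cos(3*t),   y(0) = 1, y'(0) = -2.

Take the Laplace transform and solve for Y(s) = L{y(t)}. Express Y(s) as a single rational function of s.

Y(s) = (s^3 + s^2 + 10*s + 9)/(s^4 + 3*s^3 + 7*s^2 + 27*s - 18)

Laplace-transform each side.
With L{y''} = s^2 Y - s·y(0) - y'(0) and L{y'} = sY - y(0), with y(0) = 1, y'(0) = -2: the LHS transforms to (s^2 + 3*s - 2)Y - (s + 1).
The right side is L{cos(3*t)} = s/(s^2 + 9).
So (s^2 + 3*s - 2)Y = s/(s^2 + 9) + (s + 1).
Isolate Y and clear denominators.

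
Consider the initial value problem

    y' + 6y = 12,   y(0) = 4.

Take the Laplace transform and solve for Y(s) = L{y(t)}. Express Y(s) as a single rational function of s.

Y(s) = (4*s + 12)/(s^2 + 6*s)

Transform both sides with L{·}.
Using L{y'} = sY - y(0) = sY - 4, the left side becomes (s + 6)Y - (4).
The right side is L{12} = 12/s.
So (s + 6)Y = 12/s + (4).
Solve for Y(s) and write it as one ratio of polynomials.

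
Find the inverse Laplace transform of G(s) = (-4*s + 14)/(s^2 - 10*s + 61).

-exp(5*t)*sin(6*t) - 4*exp(5*t)*cos(6*t)

Complete the square in the denominator: s^2 - 10*s + 61 = (s - 5)^2 + 6^2.
Split the numerator to match: -4*s + 14 = -4·(s - 5) - 1·6.
Invert each term: -4·(s - 5)/((s - 5)^2 + 36) ↔ -4e^(5t)cos(6t); -1·6/((s - 5)^2 + 36) ↔ -e^(5t)sin(6t).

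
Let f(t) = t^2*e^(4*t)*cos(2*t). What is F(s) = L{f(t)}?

F(s) = 2*(s - 4)*(s^2 - 8*s + 4)/(s^2 - 8*s + 20)^3

L{cos(2t)} = s/(s^2 + 4).
Multiplying by e^(4t) shifts s → s - 4, so L{e^(4*t)*cos(2*t)} = (s - 4)/((s - 4)^2 + 4).
Then apply L{t^2·g(t)} = (-1)^2 d^2/ds^2[G(s)] with G(s) = (s - 4)/((s - 4)^2 + 4):
differentiating 2 times and applying the sign gives 2*(s - 4)*(s^2 - 8*s + 4)/(s^2 - 8*s + 20)^3.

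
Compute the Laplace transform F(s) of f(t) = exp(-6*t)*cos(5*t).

F(s) = (s + 6)/((s + 6)^2 + 25)

L{cos(5t)} = s/(s^2 + 25).
By the first shifting theorem, multiplying by e^(-6t) replaces s with s + 6.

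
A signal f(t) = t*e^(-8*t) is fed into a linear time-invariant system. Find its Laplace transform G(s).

G(s) = (s + 8)^(-2)

L{e^(-8t)} = 1/(s + 8).
Then apply L{t·g(t)} = -d/ds[H(s)] with H(s) = 1/(s + 8):
differentiating 1 time and applying the sign gives (s + 8)^(-2).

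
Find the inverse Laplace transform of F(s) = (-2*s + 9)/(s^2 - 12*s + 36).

-3*t*exp(6*t) - 2*exp(6*t)

Factor the denominator: s^2 - 12*s + 36 = (s - 6)^2.
Partial fraction decomposition gives [-2/(s - 6)] + [-3/(s - 6)^2].
Invert each term: -2/(s - 6) ↔ -2e^(6t); -3/(s - 6)^2 ↔ -3t·e^(6t).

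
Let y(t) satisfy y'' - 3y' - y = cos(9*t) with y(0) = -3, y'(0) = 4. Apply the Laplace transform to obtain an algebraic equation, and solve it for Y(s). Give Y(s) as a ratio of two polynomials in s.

Y(s) = (-3*s^3 + 13*s^2 - 242*s + 1053)/(s^4 - 3*s^3 + 80*s^2 - 243*s - 81)

Transform both sides with L{·}.
The derivative rules (L{y''} = s^2 Y - s·y(0) - y'(0) and L{y'} = sY - y(0), with y(0) = -3, y'(0) = 4) turn the left side into (s^2 - 3*s - 1)Y - (-3*s + 13).
The right side is L{cos(9*t)} = s/(s^2 + 81).
So (s^2 - 3*s - 1)Y = s/(s^2 + 81) + (-3*s + 13).
Isolate Y and clear denominators.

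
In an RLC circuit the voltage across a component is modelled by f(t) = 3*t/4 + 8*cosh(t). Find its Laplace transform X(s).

X(s) = 8*s/(s^2 - 1) + 3/(4*s^2)

Apply the Laplace transform termwise.
(8)·[L{cosh(t)} = s/(s^2 - 1)]; (3/4)·[L{t} = 1!/s^2 = 1/s^2].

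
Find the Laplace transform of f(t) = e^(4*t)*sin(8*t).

L{sin(8t)} = 8/(s^2 + 64).
By the first shifting theorem, multiplying by e^(4t) replaces s with s - 4.

8/((s - 4)^2 + 64)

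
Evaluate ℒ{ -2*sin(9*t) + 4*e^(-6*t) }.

-18/(s^2 + 81) + 4/(s + 6)

By linearity of the Laplace transform, transform each term separately.
(-2)·[L{sin(9t)} = 9/(s^2 + 81)]; (4)·[L{e^(-6t)} = 1/(s + 6)].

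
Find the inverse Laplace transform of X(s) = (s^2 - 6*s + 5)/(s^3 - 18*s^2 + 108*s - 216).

5*t^2*exp(6*t)/2 + 6*t*exp(6*t) + exp(6*t)

Factor the denominator: s^3 - 18*s^2 + 108*s - 216 = (s - 6)^3.
Partial fraction decomposition gives [1/(s - 6)] + [6/(s - 6)^2] + [5/(s - 6)^3].
Invert each term: 1/(s - 6) ↔ e^(6t); 6/(s - 6)^2 ↔ 6t·e^(6t); 5/(s - 6)^3 ↔ (5/2)t^2·e^(6t).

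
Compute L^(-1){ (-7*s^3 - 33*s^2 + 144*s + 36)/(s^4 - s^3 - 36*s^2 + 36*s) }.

Factor the denominator: s^4 - s^3 - 36*s^2 + 36*s = s*(s - 6)*(s - 1)*(s + 6).
Partial fraction decomposition gives [-5/(s - 6)] + [1/s] + [-4/(s - 1)] + [1/(s + 6)].
Invert each term: -5/(s - 6) ↔ -5e^(6t); 1/(s - 0) ↔ e^(0t); -4/(s - 1) ↔ -4e^(t); 1/(s + 6) ↔ e^(-6t).

-5*exp(6*t) - 4*exp(t) + 1 + exp(-6*t)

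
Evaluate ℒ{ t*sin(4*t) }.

L{sin(4t)} = 4/(s^2 + 16).
Then apply L{t·g(t)} = -d/ds[G(s)] with G(s) = 4/(s^2 + 16):
differentiating 1 time and applying the sign gives 8*s/(s^2 + 16)^2.

8*s/(s^2 + 16)^2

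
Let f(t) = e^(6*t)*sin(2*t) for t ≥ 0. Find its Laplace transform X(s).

X(s) = 2/((s - 6)^2 + 4)

L{sin(2t)} = 2/(s^2 + 4).
By the first shifting theorem, multiplying by e^(6t) replaces s with s - 6.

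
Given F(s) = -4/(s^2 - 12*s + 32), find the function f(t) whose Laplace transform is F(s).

f(t) = -2*exp(6*t)*sinh(2*t)

Rewrite the denominator: s^2 - 12*s + 32 = (s - 6)^2 - 4.
The form in (s - 6) signals a first-shifting-theorem factor e^(6t).
Since L{sinh(2t)} = 2/(s^2 - 4), the inverse is e^(6*t)*sinh(2*t), scaled by -2.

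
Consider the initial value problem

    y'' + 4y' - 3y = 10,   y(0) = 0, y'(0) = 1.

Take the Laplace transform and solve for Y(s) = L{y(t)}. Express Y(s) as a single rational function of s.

Y(s) = (s + 10)/(s^3 + 4*s^2 - 3*s)

Laplace-transform each side.
Using L{y''} = s^2 Y - s·y(0) - y'(0) and L{y'} = sY - y(0), with y(0) = 0, y'(0) = 1, the left side becomes (s^2 + 4*s - 3)Y - (1).
The right side is L{10} = 10/s.
So (s^2 + 4*s - 3)Y = 10/s + (1).
Solve for Y(s) and write it as one ratio of polynomials.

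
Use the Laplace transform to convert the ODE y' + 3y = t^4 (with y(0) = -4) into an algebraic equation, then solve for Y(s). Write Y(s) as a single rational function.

Laplace-transform each side.
The derivative rules (L{y'} = sY - y(0) = sY - (-4)) turn the left side into (s + 3)Y - (-4).
The right side is L{t^4} = 24/s^5.
So (s + 3)Y = 24/s^5 + (-4).
Isolate Y and clear denominators.

Y(s) = (-4*s^5 + 24)/(s^6 + 3*s^5)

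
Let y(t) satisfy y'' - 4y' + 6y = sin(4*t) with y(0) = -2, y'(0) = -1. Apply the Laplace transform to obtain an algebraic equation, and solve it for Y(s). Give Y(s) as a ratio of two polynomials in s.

Y(s) = (-2*s^3 + 7*s^2 - 32*s + 116)/(s^4 - 4*s^3 + 22*s^2 - 64*s + 96)

Apply the Laplace transform to the equation.
Using L{y''} = s^2 Y - s·y(0) - y'(0) and L{y'} = sY - y(0), with y(0) = -2, y'(0) = -1, the left side becomes (s^2 - 4*s + 6)Y - (-2*s + 7).
The right side is L{sin(4*t)} = 4/(s^2 + 16).
So (s^2 - 4*s + 6)Y = 4/(s^2 + 16) + (-2*s + 7).
Isolate Y and clear denominators.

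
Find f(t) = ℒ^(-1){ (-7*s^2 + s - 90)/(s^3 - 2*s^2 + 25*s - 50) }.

f(t) = -4*exp(2*t) - sin(5*t) - 3*cos(5*t)

Factor the denominator: s^3 - 2*s^2 + 25*s - 50 = (s - 2)*(s^2 + 25).
Partial fraction decomposition gives [-4/(s - 2)] + [-3*s/(s^2 + 25)] + [-5/(s^2 + 25)].
Invert each term: -4/(s - 2) ↔ -4e^(2t); -3·s/(s^2 + 25) ↔ -3cos(5t); -1·5/(s^2 + 25) ↔ -sin(5t).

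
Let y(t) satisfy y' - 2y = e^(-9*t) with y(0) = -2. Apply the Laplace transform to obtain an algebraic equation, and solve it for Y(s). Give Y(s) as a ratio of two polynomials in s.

Apply the Laplace transform to the equation.
With L{y'} = sY - y(0) = sY - (-2): the LHS transforms to (s - 2)Y - (-2).
The right side is L{e^(-9*t)} = 1/(s + 9).
So (s - 2)Y = 1/(s + 9) + (-2).
Isolate Y and clear denominators.

Y(s) = (-2*s - 17)/(s^2 + 7*s - 18)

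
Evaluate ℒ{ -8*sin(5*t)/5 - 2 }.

Apply the Laplace transform termwise.
(-8/5)·[L{sin(5t)} = 5/(s^2 + 25)]; L{-2} = -2/s.

-8/(s^2 + 25) - 2/s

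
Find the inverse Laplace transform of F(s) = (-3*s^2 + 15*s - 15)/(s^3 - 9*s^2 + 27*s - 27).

3*t^2*exp(3*t)/2 - 3*t*exp(3*t) - 3*exp(3*t)

Factor the denominator: s^3 - 9*s^2 + 27*s - 27 = (s - 3)^3.
Partial fraction decomposition gives [-3/(s - 3)] + [-3/(s - 3)^2] + [3/(s - 3)^3].
Invert each term: -3/(s - 3) ↔ -3e^(3t); -3/(s - 3)^2 ↔ -3t·e^(3t); 3/(s - 3)^3 ↔ (3/2)t^2·e^(3t).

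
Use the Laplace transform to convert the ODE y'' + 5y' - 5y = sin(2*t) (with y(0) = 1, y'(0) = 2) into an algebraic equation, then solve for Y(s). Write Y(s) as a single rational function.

Y(s) = (s^3 + 7*s^2 + 4*s + 30)/(s^4 + 5*s^3 - s^2 + 20*s - 20)

Transform both sides with L{·}.
Using L{y''} = s^2 Y - s·y(0) - y'(0) and L{y'} = sY - y(0), with y(0) = 1, y'(0) = 2, the left side becomes (s^2 + 5*s - 5)Y - (s + 7).
The right side is L{sin(2*t)} = 2/(s^2 + 4).
So (s^2 + 5*s - 5)Y = 2/(s^2 + 4) + (s + 7).
Solve for Y(s) and write it as one ratio of polynomials.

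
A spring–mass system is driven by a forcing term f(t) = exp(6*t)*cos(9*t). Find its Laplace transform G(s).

G(s) = (s - 6)/((s - 6)^2 + 81)

L{cos(9t)} = s/(s^2 + 81).
By the first shifting theorem, multiplying by e^(6t) replaces s with s - 6.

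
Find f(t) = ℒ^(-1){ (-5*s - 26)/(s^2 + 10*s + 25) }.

f(t) = -t*exp(-5*t) - 5*exp(-5*t)

Factor the denominator: s^2 + 10*s + 25 = (s + 5)^2.
Partial fraction decomposition gives [-5/(s + 5)] + [-1/(s + 5)^2].
Invert each term: -5/(s + 5) ↔ -5e^(-5t); -1/(s + 5)^2 ↔ -t·e^(-5t).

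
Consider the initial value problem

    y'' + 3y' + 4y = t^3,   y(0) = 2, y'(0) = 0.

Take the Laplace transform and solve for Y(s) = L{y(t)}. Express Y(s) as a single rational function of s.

Y(s) = (2*s^5 + 6*s^4 + 6)/(s^6 + 3*s^5 + 4*s^4)

Apply the Laplace transform to the equation.
With L{y''} = s^2 Y - s·y(0) - y'(0) and L{y'} = sY - y(0), with y(0) = 2, y'(0) = 0: the LHS transforms to (s^2 + 3*s + 4)Y - (2*s + 6).
The right side is L{t^3} = 6/s^4.
So (s^2 + 3*s + 4)Y = 6/s^4 + (2*s + 6).
Solve for Y(s) and write it as one ratio of polynomials.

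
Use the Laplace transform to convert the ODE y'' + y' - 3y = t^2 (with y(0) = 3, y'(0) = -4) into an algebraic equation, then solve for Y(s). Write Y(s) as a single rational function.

Laplace-transform each side.
With L{y''} = s^2 Y - s·y(0) - y'(0) and L{y'} = sY - y(0), with y(0) = 3, y'(0) = -4: the LHS transforms to (s^2 + s - 3)Y - (3*s - 1).
The right side is L{t^2} = 2/s^3.
So (s^2 + s - 3)Y = 2/s^3 + (3*s - 1).
Solve for Y(s) and write it as one ratio of polynomials.

Y(s) = (3*s^4 - s^3 + 2)/(s^5 + s^4 - 3*s^3)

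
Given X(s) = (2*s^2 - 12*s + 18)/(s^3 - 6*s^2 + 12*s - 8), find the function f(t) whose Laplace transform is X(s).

f(t) = t^2*exp(2*t) - 4*t*exp(2*t) + 2*exp(2*t)

Factor the denominator: s^3 - 6*s^2 + 12*s - 8 = (s - 2)^3.
Partial fraction decomposition gives [2/(s - 2)] + [-4/(s - 2)^2] + [2/(s - 2)^3].
Invert each term: 2/(s - 2) ↔ 2e^(2t); -4/(s - 2)^2 ↔ -4t·e^(2t); 2/(s - 2)^3 ↔ (1)t^2·e^(2t).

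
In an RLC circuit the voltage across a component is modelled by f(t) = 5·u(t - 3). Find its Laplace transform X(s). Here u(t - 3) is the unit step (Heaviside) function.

By the second shifting theorem, L{u(t - c)·g(t - c)} = e^(-cs)·G(s) with c = 3 and G(s) = L{g(t)}.
L{5} = 5/s.

X(s) = 5*exp(-3*s)/s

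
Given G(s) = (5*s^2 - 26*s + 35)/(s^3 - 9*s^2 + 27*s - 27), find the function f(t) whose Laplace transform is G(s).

f(t) = t^2*exp(3*t) + 4*t*exp(3*t) + 5*exp(3*t)

Factor the denominator: s^3 - 9*s^2 + 27*s - 27 = (s - 3)^3.
Partial fraction decomposition gives [5/(s - 3)] + [4/(s - 3)^2] + [2/(s - 3)^3].
Invert each term: 5/(s - 3) ↔ 5e^(3t); 4/(s - 3)^2 ↔ 4t·e^(3t); 2/(s - 3)^3 ↔ (1)t^2·e^(3t).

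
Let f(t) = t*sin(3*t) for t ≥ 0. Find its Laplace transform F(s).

F(s) = 6*s/(s^2 + 9)^2

L{sin(3t)} = 3/(s^2 + 9).
Then apply L{t·g(t)} = -d/ds[G(s)] with G(s) = 3/(s^2 + 9):
differentiating 1 time and applying the sign gives 6*s/(s^2 + 9)^2.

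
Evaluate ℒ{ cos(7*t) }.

L{cos(7t)} = s/(s^2 + 49).

s/(s^2 + 49)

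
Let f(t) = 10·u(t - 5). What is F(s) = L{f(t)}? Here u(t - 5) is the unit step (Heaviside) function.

By the second shifting theorem, L{u(t - c)·g(t - c)} = e^(-cs)·G(s) with c = 5 and G(s) = L{g(t)}.
L{10} = 10/s.

F(s) = 10*exp(-5*s)/s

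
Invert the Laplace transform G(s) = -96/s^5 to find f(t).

Since L{t^4} = 4!/s^5 = 24/s^5, the inverse is t^4, scaled by -4.

f(t) = -4*t^4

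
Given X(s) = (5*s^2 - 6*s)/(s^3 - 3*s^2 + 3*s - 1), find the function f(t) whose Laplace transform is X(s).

f(t) = -t^2*exp(t)/2 + 4*t*exp(t) + 5*exp(t)

Factor the denominator: s^3 - 3*s^2 + 3*s - 1 = (s - 1)^3.
Partial fraction decomposition gives [5/(s - 1)] + [4/(s - 1)^2] + [-1/(s - 1)^3].
Invert each term: 5/(s - 1) ↔ 5e^(t); 4/(s - 1)^2 ↔ 4t·e^(t); -1/(s - 1)^3 ↔ (-1/2)t^2·e^(t).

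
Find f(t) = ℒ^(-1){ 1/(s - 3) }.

Since L{e^(3t)} = 1/(s - 3), the inverse is exp(3*t).

f(t) = exp(3*t)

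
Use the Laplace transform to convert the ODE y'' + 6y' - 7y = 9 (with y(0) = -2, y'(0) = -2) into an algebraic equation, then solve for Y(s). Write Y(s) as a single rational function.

Y(s) = (-2*s^2 - 14*s + 9)/(s^3 + 6*s^2 - 7*s)

Apply the Laplace transform to the equation.
Using L{y''} = s^2 Y - s·y(0) - y'(0) and L{y'} = sY - y(0), with y(0) = -2, y'(0) = -2, the left side becomes (s^2 + 6*s - 7)Y - (-2*s - 14).
The right side is L{9} = 9/s.
So (s^2 + 6*s - 7)Y = 9/s + (-2*s - 14).
Isolate Y and clear denominators.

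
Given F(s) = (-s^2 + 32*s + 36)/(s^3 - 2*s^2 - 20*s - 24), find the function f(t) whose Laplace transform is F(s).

Factor the denominator: s^3 - 2*s^2 - 20*s - 24 = (s - 6)*(s + 2)^2.
Partial fraction decomposition gives [-4/(s + 2)] + [4/(s + 2)^2] + [3/(s - 6)].
Invert each term: -4/(s + 2) ↔ -4e^(-2t); 4/(s + 2)^2 ↔ 4t·e^(-2t); 3/(s - 6) ↔ 3e^(6t).

f(t) = 4*t*exp(-2*t) + 3*exp(6*t) - 4*exp(-2*t)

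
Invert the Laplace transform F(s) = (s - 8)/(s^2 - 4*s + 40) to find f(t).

Complete the square in the denominator: s^2 - 4*s + 40 = (s - 2)^2 + 6^2.
Split the numerator to match: s - 8 = 1·(s - 2) - 1·6.
Invert each term: 1·(s - 2)/((s - 2)^2 + 36) ↔ e^(2t)cos(6t); -1·6/((s - 2)^2 + 36) ↔ -e^(2t)sin(6t).

f(t) = -exp(2*t)*sin(6*t) + exp(2*t)*cos(6*t)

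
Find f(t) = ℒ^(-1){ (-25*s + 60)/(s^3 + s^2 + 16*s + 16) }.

Factor the denominator: s^3 + s^2 + 16*s + 16 = (s + 1)*(s^2 + 16).
Partial fraction decomposition gives [5/(s + 1)] + [-5*s/(s^2 + 16)] + [-20/(s^2 + 16)].
Invert each term: 5/(s + 1) ↔ 5e^(-t); -5·s/(s^2 + 16) ↔ -5cos(4t); -5·4/(s^2 + 16) ↔ -5sin(4t).

f(t) = -5*sin(4*t) - 5*cos(4*t) + 5*exp(-t)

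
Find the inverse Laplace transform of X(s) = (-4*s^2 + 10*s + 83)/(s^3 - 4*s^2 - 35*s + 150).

Factor the denominator: s^3 - 4*s^2 - 35*s + 150 = (s - 5)^2*(s + 6).
Partial fraction decomposition gives [-3/(s - 5)] + [3/(s - 5)^2] + [-1/(s + 6)].
Invert each term: -3/(s - 5) ↔ -3e^(5t); 3/(s - 5)^2 ↔ 3t·e^(5t); -1/(s + 6) ↔ -e^(-6t).

3*t*exp(5*t) - 3*exp(5*t) - exp(-6*t)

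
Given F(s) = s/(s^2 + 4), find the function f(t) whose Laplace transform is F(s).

f(t) = cos(2*t)

Since L{cos(2t)} = s/(s^2 + 4), the inverse is cos(2*t).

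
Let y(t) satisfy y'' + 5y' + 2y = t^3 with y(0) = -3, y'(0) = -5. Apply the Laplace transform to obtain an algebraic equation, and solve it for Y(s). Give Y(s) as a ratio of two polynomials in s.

Y(s) = (-3*s^5 - 20*s^4 + 6)/(s^6 + 5*s^5 + 2*s^4)

Transform both sides with L{·}.
With L{y''} = s^2 Y - s·y(0) - y'(0) and L{y'} = sY - y(0), with y(0) = -3, y'(0) = -5: the LHS transforms to (s^2 + 5*s + 2)Y - (-3*s - 20).
The right side is L{t^3} = 6/s^4.
So (s^2 + 5*s + 2)Y = 6/s^4 + (-3*s - 20).
Solve for Y(s) and write it as one ratio of polynomials.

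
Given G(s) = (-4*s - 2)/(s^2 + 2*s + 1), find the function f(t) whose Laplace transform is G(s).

f(t) = 2*t*exp(-t) - 4*exp(-t)

Factor the denominator: s^2 + 2*s + 1 = (s + 1)^2.
Partial fraction decomposition gives [-4/(s + 1)] + [2/(s + 1)^2].
Invert each term: -4/(s + 1) ↔ -4e^(-t); 2/(s + 1)^2 ↔ 2t·e^(-t).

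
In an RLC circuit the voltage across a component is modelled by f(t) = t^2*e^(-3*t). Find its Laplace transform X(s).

L{e^(-3t)} = 1/(s + 3).
Then apply L{t^2·g(t)} = (-1)^2 d^2/ds^2[G(s)] with G(s) = 1/(s + 3):
differentiating 2 times and applying the sign gives 2/(s + 3)^3.

X(s) = 2/(s + 3)^3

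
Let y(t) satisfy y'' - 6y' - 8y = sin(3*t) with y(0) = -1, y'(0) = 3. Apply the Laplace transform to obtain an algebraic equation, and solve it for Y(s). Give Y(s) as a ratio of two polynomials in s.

Y(s) = (-s^3 + 9*s^2 - 9*s + 84)/(s^4 - 6*s^3 + s^2 - 54*s - 72)

Transform both sides with L{·}.
Using L{y''} = s^2 Y - s·y(0) - y'(0) and L{y'} = sY - y(0), with y(0) = -1, y'(0) = 3, the left side becomes (s^2 - 6*s - 8)Y - (-s + 9).
The right side is L{sin(3*t)} = 3/(s^2 + 9).
So (s^2 - 6*s - 8)Y = 3/(s^2 + 9) + (-s + 9).
Isolate Y and clear denominators.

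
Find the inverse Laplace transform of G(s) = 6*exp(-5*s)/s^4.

The factor e^(-5s) signals a time shift by c = 5 (second shifting theorem).
L{t^3} = 3!/s^4 = 6/s^4, so L^-1{6/s^4} = t^3.
Hence the inverse is u(t - 5) times that function evaluated at t - 5.

Heaviside(t - 5)*((t - 5)^3)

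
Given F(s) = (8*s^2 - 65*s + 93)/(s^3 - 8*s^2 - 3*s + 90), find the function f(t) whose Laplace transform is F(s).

f(t) = -exp(6*t) + 4*exp(5*t) + 5*exp(-3*t)

Factor the denominator: s^3 - 8*s^2 - 3*s + 90 = (s - 6)*(s - 5)*(s + 3).
Partial fraction decomposition gives [-1/(s - 6)] + [5/(s + 3)] + [4/(s - 5)].
Invert each term: -1/(s - 6) ↔ -e^(6t); 5/(s + 3) ↔ 5e^(-3t); 4/(s - 5) ↔ 4e^(5t).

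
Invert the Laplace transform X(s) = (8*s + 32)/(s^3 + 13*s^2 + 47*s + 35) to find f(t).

f(t) = exp(-t) + exp(-5*t) - 2*exp(-7*t)

Factor the denominator: s^3 + 13*s^2 + 47*s + 35 = (s + 1)*(s + 5)*(s + 7).
Partial fraction decomposition gives [1/(s + 1)] + [-2/(s + 7)] + [1/(s + 5)].
Invert each term: 1/(s + 1) ↔ e^(-t); -2/(s + 7) ↔ -2e^(-7t); 1/(s + 5) ↔ e^(-5t).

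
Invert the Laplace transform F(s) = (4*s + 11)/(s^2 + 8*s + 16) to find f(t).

Factor the denominator: s^2 + 8*s + 16 = (s + 4)^2.
Partial fraction decomposition gives [4/(s + 4)] + [-5/(s + 4)^2].
Invert each term: 4/(s + 4) ↔ 4e^(-4t); -5/(s + 4)^2 ↔ -5t·e^(-4t).

f(t) = -5*t*exp(-4*t) + 4*exp(-4*t)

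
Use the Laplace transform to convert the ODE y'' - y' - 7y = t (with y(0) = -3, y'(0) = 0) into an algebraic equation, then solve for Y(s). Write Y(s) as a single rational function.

Laplace-transform each side.
The derivative rules (L{y''} = s^2 Y - s·y(0) - y'(0) and L{y'} = sY - y(0), with y(0) = -3, y'(0) = 0) turn the left side into (s^2 - s - 7)Y - (-3*s + 3).
The right side is L{t} = s^(-2).
So (s^2 - s - 7)Y = s^(-2) + (-3*s + 3).
Divide through and combine into a single rational function.

Y(s) = (-3*s^3 + 3*s^2 + 1)/(s^4 - s^3 - 7*s^2)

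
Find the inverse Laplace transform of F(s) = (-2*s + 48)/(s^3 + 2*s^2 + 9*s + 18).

Factor the denominator: s^3 + 2*s^2 + 9*s + 18 = (s + 2)*(s^2 + 9).
Partial fraction decomposition gives [4/(s + 2)] + [-4*s/(s^2 + 9)] + [6/(s^2 + 9)].
Invert each term: 4/(s + 2) ↔ 4e^(-2t); -4·s/(s^2 + 9) ↔ -4cos(3t); 2·3/(s^2 + 9) ↔ 2sin(3t).

2*sin(3*t) - 4*cos(3*t) + 4*exp(-2*t)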